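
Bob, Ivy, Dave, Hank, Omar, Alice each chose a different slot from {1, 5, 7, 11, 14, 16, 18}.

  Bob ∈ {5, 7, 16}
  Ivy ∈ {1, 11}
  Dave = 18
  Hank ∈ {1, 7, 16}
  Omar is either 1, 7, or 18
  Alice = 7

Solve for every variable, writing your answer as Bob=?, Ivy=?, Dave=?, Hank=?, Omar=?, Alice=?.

Dave has just one choice, so Dave = 18. Eliminate 18 elsewhere: Omar.
That leaves Alice = 7. So Bob, Hank, Omar can't be 7.
Omar has just one choice, so Omar = 1. Eliminate 1 elsewhere: Ivy, Hank.
Ivy must be 11 (only option left).
Hank has just one choice, so Hank = 16. Strike 16 from Bob.
That leaves Bob = 5.

Bob=5, Ivy=11, Dave=18, Hank=16, Omar=1, Alice=7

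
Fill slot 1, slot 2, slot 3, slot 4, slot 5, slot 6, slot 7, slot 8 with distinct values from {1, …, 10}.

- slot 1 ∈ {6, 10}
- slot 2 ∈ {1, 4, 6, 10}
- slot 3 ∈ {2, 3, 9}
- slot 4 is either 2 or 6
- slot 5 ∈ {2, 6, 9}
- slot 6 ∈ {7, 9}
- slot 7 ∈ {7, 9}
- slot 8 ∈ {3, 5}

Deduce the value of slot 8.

5

The 2 variables slot 6 and slot 7 are confined to {7, 9}, which locks those values in; drop them from slot 3, slot 5.
slot 4 and slot 5 share exactly the 2 values {2, 6}; by pigeonhole those values go to them, so strike 2, 6 from slot 1, slot 2, slot 3.
slot 1 must be 10 (only option left). Eliminate 10 elsewhere: slot 2.
That leaves slot 3 = 3. So slot 8 can't be 3.
So slot 8 = 5.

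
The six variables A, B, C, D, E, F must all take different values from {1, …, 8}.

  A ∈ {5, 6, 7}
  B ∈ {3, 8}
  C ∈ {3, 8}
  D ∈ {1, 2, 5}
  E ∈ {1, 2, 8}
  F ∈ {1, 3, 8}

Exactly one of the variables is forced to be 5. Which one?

D

The 2 variables B and C are confined to {3, 8}, which locks those values in; drop them from E, F.
F has just one choice, so F = 1. Strike 1 from D, E.
That leaves E = 2. So D can't be 2.
So 5 goes to D.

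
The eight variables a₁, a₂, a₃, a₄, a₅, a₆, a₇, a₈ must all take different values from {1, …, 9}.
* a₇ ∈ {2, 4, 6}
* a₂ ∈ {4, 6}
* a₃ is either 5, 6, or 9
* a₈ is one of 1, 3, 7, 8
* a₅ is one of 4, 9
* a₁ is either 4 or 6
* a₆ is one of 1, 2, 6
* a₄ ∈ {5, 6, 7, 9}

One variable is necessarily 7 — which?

a₄

a₁ and a₂ between them cover only {4, 6} — a naked pair. Remove those values from a₃, a₄, a₅, a₆, a₇.
a₅ must be 9 (only option left). Eliminate 9 elsewhere: a₃, a₄.
a₇ must be 2 (only option left). Strike 2 from a₆.
a₃ has just one choice, so a₃ = 5. Strike 5 from a₄.
So 7 goes to a₄.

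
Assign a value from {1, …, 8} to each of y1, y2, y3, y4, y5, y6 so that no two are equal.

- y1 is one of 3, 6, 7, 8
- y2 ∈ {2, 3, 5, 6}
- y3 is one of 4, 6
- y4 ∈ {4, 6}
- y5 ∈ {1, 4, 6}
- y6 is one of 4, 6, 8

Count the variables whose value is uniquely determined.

y3 and y4 between them cover only {4, 6} — a naked pair. Remove those values from y1, y2, y5, y6.
That leaves y5 = 1.
y6 has just one choice, so y6 = 8. Strike 8 from y1.
Determined: y5=1, y6=8. The other variables each still have more than one consistent value. That makes 2.

2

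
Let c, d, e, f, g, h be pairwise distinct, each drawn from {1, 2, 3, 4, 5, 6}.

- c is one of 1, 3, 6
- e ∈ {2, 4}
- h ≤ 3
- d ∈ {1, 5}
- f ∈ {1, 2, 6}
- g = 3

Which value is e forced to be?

4

g's domain is down to {3}, so g = 3. So c, h can't be 3.
The 5 still-open variables draw from only 5 values {1, 2, 4, 5, 6}, so each is used; only e can be 4, hence e = 4.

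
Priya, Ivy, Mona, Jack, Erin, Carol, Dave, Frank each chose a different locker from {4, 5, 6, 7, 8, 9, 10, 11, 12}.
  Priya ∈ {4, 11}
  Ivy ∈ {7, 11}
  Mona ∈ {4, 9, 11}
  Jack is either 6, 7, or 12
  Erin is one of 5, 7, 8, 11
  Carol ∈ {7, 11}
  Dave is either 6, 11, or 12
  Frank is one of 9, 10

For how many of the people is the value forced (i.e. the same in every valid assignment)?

Ivy and Carol between them cover only {7, 11} — a naked pair. Remove those values from Priya, Mona, Jack, Erin, Dave.
That leaves Priya = 4. Strike 4 from Mona.
Mona has just one choice, so Mona = 9. Eliminate 9 elsewhere: Frank.
Frank's domain is down to {10}, so Frank = 10.
Determined: Priya=4, Mona=9, Frank=10. The other people each still have more than one consistent value. That makes 3.

3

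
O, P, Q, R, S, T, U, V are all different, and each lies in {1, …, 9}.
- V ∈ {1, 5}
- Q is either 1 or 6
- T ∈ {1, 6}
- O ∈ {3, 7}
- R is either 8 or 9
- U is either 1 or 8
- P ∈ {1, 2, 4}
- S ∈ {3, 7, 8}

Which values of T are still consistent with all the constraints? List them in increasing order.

Q and T between them cover only {1, 6} — a naked pair. Remove those values from P, U, V.
U's domain is down to {8}, so U = 8. So R, S can't be 8.
V must be 5 (only option left).
That leaves R = 9.
No further eliminations apply; T can still be any of 1, 6.

1, 6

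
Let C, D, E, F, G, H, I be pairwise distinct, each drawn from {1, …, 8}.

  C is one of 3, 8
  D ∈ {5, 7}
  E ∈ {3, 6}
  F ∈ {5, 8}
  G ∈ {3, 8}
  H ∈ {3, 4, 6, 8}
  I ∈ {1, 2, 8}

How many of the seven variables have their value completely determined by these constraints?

4

C and G between them cover only {3, 8} — a naked pair. Remove those values from E, F, H, I.
E must be 6 (only option left). Remove 6 from H.
F's domain is down to {5}, so F = 5. Eliminate 5 elsewhere: D.
H's domain is down to {4}, so H = 4.
D has just one choice, so D = 7.
Determined: D=7, E=6, F=5, H=4. The other variables each still have more than one consistent value. That makes 4.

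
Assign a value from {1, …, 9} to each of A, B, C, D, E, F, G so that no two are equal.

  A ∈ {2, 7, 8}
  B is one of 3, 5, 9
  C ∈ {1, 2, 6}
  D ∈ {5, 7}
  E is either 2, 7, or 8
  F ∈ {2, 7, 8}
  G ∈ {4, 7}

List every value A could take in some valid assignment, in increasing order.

2, 7, 8

A, E, F share exactly the 3 values {2, 7, 8}; by pigeonhole those values go to them, so strike 2, 7, 8 from C, D, G.
D's domain is down to {5}, so D = 5. Eliminate 5 elsewhere: B.
That leaves G = 4.
No further eliminations apply; A can still be any of 2, 7, 8.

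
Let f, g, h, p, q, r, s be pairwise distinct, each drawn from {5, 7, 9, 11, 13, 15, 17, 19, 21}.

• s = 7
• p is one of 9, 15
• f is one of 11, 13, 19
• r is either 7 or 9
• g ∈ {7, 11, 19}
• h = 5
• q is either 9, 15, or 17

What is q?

17

h's domain is down to {5}, so h = 5.
That leaves s = 7. Remove 7 from g, r.
r's domain is down to {9}, so r = 9. Eliminate 9 elsewhere: p, q.
p has just one choice, so p = 15. So q can't be 15.
So q = 17.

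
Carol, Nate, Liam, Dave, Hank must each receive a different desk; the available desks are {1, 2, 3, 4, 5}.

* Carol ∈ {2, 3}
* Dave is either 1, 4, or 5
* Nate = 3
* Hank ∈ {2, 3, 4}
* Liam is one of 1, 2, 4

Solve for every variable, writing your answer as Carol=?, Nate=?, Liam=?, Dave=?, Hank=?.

Nate's domain is down to {3}, so Nate = 3. Strike 3 from Carol, Hank.
Carol has just one choice, so Carol = 2. Eliminate 2 elsewhere: Liam, Hank.
Hank must be 4 (only option left). Strike 4 from Liam, Dave.
Liam's domain is down to {1}, so Liam = 1. Eliminate 1 elsewhere: Dave.
Dave's domain is down to {5}, so Dave = 5.

Carol=2, Nate=3, Liam=1, Dave=5, Hank=4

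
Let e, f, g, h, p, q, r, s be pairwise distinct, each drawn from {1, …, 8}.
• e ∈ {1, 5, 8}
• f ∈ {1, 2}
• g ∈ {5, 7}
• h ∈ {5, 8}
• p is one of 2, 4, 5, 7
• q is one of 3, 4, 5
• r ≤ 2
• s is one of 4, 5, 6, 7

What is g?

The 8 variables together cover exactly {1, 2, 3, 4, 5, 6, 7, 8} — 8 values for 8 variables — and 3 appears only in q's list, so q = 3.
The 7 still-open variables together cover exactly {1, 2, 4, 5, 6, 7, 8} — 7 values for 7 variables — and 6 appears only in s's list, so s = 6.
Among the 6 still-open variables, 4 fits only p (and all 6 values in {1, 2, 4, 5, 7, 8} must be used), so p = 4.
Among the 5 still-open variables, 7 fits only g (and all 5 values in {1, 2, 5, 7, 8} must be used), so g = 7.

7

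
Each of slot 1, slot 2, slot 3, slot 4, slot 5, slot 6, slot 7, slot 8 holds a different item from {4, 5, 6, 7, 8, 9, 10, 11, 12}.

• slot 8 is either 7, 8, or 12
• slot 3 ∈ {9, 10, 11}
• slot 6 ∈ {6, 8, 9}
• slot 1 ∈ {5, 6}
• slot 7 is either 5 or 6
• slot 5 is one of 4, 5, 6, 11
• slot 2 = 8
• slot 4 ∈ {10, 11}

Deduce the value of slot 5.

4

slot 2's domain is down to {8}, so slot 2 = 8. Eliminate 8 elsewhere: slot 6, slot 8.
The 2 variables slot 1 and slot 7 are confined to {5, 6}, which locks those values in; drop them from slot 5, slot 6.
slot 6 must be 9 (only option left). Remove 9 from slot 3.
The 2 variables slot 3 and slot 4 are confined to {10, 11}, which locks those values in; drop them from slot 5.
So slot 5 = 4.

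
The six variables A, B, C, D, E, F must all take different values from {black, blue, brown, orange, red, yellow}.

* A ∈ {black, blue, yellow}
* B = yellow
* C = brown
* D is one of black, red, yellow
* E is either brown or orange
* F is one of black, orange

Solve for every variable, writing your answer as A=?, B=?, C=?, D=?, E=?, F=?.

B's domain is down to {yellow}, so B = yellow. Remove yellow from A, D.
C has just one choice, so C = brown. Eliminate brown elsewhere: E.
E's domain is down to {orange}, so E = orange. Remove orange from F.
That leaves F = black. Eliminate black elsewhere: A, D.
A must be blue (only option left).
D must be red (only option left).

A=blue, B=yellow, C=brown, D=red, E=orange, F=black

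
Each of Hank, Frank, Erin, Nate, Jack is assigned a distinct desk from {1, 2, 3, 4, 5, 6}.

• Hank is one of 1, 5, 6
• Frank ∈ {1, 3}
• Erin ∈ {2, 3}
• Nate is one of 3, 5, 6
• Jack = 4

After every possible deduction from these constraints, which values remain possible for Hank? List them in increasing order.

Jack must be 4 (only option left).
No further eliminations apply; Hank can still be any of 1, 5, 6.

1, 5, 6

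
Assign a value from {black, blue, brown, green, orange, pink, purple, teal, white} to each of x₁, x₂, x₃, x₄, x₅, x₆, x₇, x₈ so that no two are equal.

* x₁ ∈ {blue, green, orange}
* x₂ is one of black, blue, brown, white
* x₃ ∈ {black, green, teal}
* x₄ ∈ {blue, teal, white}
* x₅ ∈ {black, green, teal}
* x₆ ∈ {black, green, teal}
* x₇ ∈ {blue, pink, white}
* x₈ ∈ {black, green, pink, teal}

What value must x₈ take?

pink

The 8 variables together cover exactly {black, blue, brown, green, orange, pink, teal, white} — 8 values for 8 variables — and brown appears only in x₂'s list, so x₂ = brown.
Among the 7 still-open variables, orange fits only x₁ (and all 7 values in {black, blue, green, orange, pink, teal, white} must be used), so x₁ = orange.
x₃, x₅, x₆ share exactly the 3 values {black, green, teal}; by pigeonhole those values go to them, so strike black, green, teal from x₄, x₈.
So x₈ = pink.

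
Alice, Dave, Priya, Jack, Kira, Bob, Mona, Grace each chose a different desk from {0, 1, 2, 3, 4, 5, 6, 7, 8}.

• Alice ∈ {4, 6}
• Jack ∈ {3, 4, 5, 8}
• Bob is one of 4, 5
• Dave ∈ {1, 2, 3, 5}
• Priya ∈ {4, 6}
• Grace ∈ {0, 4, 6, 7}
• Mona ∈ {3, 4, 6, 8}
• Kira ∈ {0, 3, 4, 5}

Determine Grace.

7

The 2 variables Alice and Priya are confined to {4, 6}, which locks those values in; drop them from Jack, Kira, Bob, Mona, Grace.
Bob must be 5 (only option left). So Dave, Jack, Kira can't be 5.
The 2 variables Jack and Mona are confined to {3, 8}, which locks those values in; drop them from Dave, Kira.
Kira's domain is down to {0}, so Kira = 0. So Grace can't be 0.
So Grace = 7.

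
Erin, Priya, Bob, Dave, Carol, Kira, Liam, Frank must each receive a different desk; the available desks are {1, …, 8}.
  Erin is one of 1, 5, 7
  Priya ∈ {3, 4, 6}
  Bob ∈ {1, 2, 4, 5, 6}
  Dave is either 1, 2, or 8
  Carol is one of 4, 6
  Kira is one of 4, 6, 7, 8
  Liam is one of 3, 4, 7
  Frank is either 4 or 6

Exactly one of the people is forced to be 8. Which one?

Kira

The 2 variables Carol and Frank are confined to {4, 6}, which locks those values in; drop them from Priya, Bob, Kira, Liam.
Priya must be 3 (only option left). Strike 3 from Liam.
Liam's domain is down to {7}, so Liam = 7. Remove 7 from Erin, Kira.
So 8 goes to Kira.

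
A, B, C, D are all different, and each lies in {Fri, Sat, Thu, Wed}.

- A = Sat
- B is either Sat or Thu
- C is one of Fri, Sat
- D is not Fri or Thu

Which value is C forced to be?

Fri

A's domain is down to {Sat}, so A = Sat. Remove Sat from B, C, D.
So C = Fri.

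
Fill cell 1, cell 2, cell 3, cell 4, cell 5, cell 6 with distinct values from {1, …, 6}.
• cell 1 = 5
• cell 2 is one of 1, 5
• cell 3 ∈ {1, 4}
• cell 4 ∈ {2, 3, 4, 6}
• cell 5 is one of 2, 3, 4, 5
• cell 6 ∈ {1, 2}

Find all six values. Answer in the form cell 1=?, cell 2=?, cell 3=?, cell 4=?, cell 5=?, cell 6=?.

cell 1=5, cell 2=1, cell 3=4, cell 4=6, cell 5=3, cell 6=2

cell 1 has just one choice, so cell 1 = 5. Strike 5 from cell 2, cell 5.
cell 2 has just one choice, so cell 2 = 1. So cell 3, cell 6 can't be 1.
That leaves cell 3 = 4. So cell 4, cell 5 can't be 4.
cell 6 has just one choice, so cell 6 = 2. Eliminate 2 elsewhere: cell 4, cell 5.
cell 5 must be 3 (only option left). Eliminate 3 elsewhere: cell 4.
That leaves cell 4 = 6.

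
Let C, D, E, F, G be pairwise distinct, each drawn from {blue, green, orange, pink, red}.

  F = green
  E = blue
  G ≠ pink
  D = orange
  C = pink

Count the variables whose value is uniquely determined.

5

C has just one choice, so C = pink.
D has just one choice, so D = orange. Remove orange from G.
That leaves E = blue. Strike blue from G.
That leaves F = green. Eliminate green elsewhere: G.
That leaves G = red.
Every variable is fixed: C=pink, D=orange, E=blue, F=green, G=red. That makes 5.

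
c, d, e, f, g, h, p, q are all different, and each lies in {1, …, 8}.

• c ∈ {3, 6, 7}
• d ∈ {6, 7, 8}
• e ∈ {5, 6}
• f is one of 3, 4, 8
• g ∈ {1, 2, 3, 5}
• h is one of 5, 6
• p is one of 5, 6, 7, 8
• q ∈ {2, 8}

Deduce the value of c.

3

The 8 variables draw from only 8 values {1, 2, 3, 4, 5, 6, 7, 8}, so each is used; only g can be 1, hence g = 1.
The 7 still-open variables draw from only 7 values {2, 3, 4, 5, 6, 7, 8}, so each is used; only q can be 2, hence q = 2.
Among the 6 still-open variables, 4 fits only f (and all 6 values in {3, 4, 5, 6, 7, 8} must be used), so f = 4.
Among the 5 still-open variables, 3 fits only c (and all 5 values in {3, 5, 6, 7, 8} must be used), so c = 3.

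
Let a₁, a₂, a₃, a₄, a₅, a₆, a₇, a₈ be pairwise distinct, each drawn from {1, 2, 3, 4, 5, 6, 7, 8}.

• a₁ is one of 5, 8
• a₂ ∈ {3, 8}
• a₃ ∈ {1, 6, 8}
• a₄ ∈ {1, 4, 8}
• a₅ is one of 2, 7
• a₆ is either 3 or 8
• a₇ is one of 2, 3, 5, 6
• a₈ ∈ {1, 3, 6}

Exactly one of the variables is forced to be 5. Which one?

The 8 variables together cover exactly {1, 2, 3, 4, 5, 6, 7, 8} — 8 values for 8 variables — and 4 appears only in a₄'s list, so a₄ = 4.
The 7 still-open variables draw from only 7 values {1, 2, 3, 5, 6, 7, 8}, so each is used; only a₅ can be 7, hence a₅ = 7.
The 6 still-open variables together cover exactly {1, 2, 3, 5, 6, 8} — 6 values for 6 variables — and 2 appears only in a₇'s list, so a₇ = 2.
The 5 still-open variables together cover exactly {1, 3, 5, 6, 8} — 5 values for 5 variables — and 5 appears only in a₁'s list, so a₁ = 5.

a₁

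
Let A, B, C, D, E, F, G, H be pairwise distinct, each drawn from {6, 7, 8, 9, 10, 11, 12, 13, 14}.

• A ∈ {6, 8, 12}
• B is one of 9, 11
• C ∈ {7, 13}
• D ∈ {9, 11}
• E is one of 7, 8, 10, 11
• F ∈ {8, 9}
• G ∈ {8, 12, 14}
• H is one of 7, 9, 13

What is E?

10

B and D share exactly the 2 values {9, 11}; by pigeonhole those values go to them, so strike 9, 11 from E, F, H.
F's domain is down to {8}, so F = 8. Remove 8 from A, E, G.
The 2 variables C and H are confined to {7, 13}, which locks those values in; drop them from E.
So E = 10.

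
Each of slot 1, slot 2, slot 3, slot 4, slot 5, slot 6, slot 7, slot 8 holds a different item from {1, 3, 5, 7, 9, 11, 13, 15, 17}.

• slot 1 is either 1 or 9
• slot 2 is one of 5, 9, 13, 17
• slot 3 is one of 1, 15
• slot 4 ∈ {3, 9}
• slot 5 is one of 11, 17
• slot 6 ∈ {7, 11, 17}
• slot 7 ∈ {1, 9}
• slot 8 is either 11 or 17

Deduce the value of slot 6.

7

slot 1 and slot 7 share exactly the 2 values {1, 9}; by pigeonhole those values go to them, so strike 1, 9 from slot 2, slot 3, slot 4.
slot 3 has just one choice, so slot 3 = 15.
slot 4 must be 3 (only option left).
The 2 variables slot 5 and slot 8 are confined to {11, 17}, which locks those values in; drop them from slot 2, slot 6.
So slot 6 = 7.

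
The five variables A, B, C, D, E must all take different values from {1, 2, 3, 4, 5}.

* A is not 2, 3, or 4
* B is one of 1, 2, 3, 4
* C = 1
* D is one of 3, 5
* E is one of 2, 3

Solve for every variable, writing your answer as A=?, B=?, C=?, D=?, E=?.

A=5, B=4, C=1, D=3, E=2

C's domain is down to {1}, so C = 1. So A, B can't be 1.
A's domain is down to {5}, so A = 5. Strike 5 from D.
That leaves D = 3. So B, E can't be 3.
E must be 2 (only option left). Remove 2 from B.
B must be 4 (only option left).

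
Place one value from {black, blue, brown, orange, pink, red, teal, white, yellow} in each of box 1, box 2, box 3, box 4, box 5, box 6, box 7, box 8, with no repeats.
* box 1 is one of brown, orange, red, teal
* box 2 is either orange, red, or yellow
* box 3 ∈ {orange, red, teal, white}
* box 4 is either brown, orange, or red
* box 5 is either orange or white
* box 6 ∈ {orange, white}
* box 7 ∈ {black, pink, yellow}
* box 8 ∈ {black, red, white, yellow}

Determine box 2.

The 8 variables draw from only 8 values {black, brown, orange, pink, red, teal, white, yellow}, so each is used; only box 7 can be pink, hence box 7 = pink.
Among the 7 still-open variables, black fits only box 8 (and all 7 values in {black, brown, orange, red, teal, white, yellow} must be used), so box 8 = black.
The 6 still-open variables together cover exactly {brown, orange, red, teal, white, yellow} — 6 values for 6 variables — and yellow appears only in box 2's list, so box 2 = yellow.

yellow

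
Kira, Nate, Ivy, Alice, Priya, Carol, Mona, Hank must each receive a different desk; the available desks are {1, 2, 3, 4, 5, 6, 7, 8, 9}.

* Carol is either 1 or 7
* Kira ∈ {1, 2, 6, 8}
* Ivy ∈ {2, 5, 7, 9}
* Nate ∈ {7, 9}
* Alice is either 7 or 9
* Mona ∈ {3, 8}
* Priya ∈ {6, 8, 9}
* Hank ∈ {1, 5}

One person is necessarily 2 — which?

Ivy

Among the 8 variables, 3 fits only Mona (and all 8 values in {1, 2, 3, 5, 6, 7, 8, 9} must be used), so Mona = 3.
Nate and Alice between them cover only {7, 9} — a naked pair. Remove those values from Ivy, Priya, Carol.
Carol's domain is down to {1}, so Carol = 1. Remove 1 from Kira, Hank.
Hank has just one choice, so Hank = 5. Strike 5 from Ivy.
So 2 goes to Ivy.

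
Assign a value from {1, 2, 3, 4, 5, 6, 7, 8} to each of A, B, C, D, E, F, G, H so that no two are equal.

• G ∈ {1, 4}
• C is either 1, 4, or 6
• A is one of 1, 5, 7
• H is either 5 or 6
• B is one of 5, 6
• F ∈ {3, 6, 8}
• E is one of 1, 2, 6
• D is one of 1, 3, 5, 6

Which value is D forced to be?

The 8 variables together cover exactly {1, 2, 3, 4, 5, 6, 7, 8} — 8 values for 8 variables — and 2 appears only in E's list, so E = 2.
The 7 still-open variables together cover exactly {1, 3, 4, 5, 6, 7, 8} — 7 values for 7 variables — and 7 appears only in A's list, so A = 7.
Among the 6 still-open variables, 8 fits only F (and all 6 values in {1, 3, 4, 5, 6, 8} must be used), so F = 8.
Among the 5 still-open variables, 3 fits only D (and all 5 values in {1, 3, 4, 5, 6} must be used), so D = 3.

3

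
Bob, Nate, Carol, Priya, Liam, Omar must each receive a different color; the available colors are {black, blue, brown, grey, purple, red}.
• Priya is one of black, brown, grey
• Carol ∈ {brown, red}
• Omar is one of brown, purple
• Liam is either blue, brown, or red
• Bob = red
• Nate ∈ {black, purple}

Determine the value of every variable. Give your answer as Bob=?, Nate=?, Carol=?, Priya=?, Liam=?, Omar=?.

Bob=red, Nate=black, Carol=brown, Priya=grey, Liam=blue, Omar=purple

Bob's domain is down to {red}, so Bob = red. Strike red from Carol, Liam.
Carol has just one choice, so Carol = brown. Remove brown from Priya, Liam, Omar.
That leaves Liam = blue.
That leaves Omar = purple. Strike purple from Nate.
That leaves Nate = black. Remove black from Priya.
Priya must be grey (only option left).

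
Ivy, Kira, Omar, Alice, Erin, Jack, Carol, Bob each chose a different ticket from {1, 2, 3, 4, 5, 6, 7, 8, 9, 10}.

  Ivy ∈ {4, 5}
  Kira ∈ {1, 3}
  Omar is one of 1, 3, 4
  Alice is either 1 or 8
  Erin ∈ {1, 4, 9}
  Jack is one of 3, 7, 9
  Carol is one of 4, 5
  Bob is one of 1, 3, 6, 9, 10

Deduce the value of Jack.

Ivy and Carol between them cover only {4, 5} — a naked pair. Remove those values from Omar, Erin.
Kira and Omar between them cover only {1, 3} — a naked pair. Remove those values from Alice, Erin, Jack, Bob.
Alice's domain is down to {8}, so Alice = 8.
Erin must be 9 (only option left). Remove 9 from Jack, Bob.
So Jack = 7.

7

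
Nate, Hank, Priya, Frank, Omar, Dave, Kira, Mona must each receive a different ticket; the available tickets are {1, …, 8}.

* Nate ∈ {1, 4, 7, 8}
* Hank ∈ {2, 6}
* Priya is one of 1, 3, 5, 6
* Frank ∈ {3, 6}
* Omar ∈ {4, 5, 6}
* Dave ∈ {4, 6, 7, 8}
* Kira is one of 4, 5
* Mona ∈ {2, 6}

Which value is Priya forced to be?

The 2 variables Hank and Mona are confined to {2, 6}, which locks those values in; drop them from Priya, Frank, Omar, Dave.
Frank must be 3 (only option left). Strike 3 from Priya.
Omar and Kira share exactly the 2 values {4, 5}; by pigeonhole those values go to them, so strike 4, 5 from Nate, Priya, Dave.
So Priya = 1.

1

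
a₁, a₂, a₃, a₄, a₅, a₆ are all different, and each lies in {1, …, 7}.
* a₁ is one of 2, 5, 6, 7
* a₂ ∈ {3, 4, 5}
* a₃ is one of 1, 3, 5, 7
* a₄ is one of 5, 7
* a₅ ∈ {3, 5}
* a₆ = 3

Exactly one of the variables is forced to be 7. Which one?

a₄

a₆'s domain is down to {3}, so a₆ = 3. So a₂, a₃, a₅ can't be 3.
a₅ has just one choice, so a₅ = 5. Remove 5 from a₁, a₂, a₃, a₄.
So 7 goes to a₄.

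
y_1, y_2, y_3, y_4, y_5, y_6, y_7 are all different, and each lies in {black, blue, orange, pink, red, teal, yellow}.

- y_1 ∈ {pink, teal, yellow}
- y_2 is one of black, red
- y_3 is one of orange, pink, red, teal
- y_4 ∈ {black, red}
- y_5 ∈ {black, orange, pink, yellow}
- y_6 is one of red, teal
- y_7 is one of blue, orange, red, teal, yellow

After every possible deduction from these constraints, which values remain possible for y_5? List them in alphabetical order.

The 7 variables together cover exactly {black, blue, orange, pink, red, teal, yellow} — 7 values for 7 variables — and blue appears only in y_7's list, so y_7 = blue.
The 2 variables y_2 and y_4 are confined to {black, red}, which locks those values in; drop them from y_3, y_5, y_6.
y_6 has just one choice, so y_6 = teal. Eliminate teal elsewhere: y_1, y_3.
No further eliminations apply; y_5 can still be any of orange, pink, yellow.

orange, pink, yellow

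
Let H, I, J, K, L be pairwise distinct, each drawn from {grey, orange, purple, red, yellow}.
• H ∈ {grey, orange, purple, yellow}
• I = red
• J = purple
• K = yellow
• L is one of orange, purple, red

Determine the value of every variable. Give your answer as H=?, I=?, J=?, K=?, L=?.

I must be red (only option left). Eliminate red elsewhere: L.
That leaves J = purple. So H, L can't be purple.
That leaves K = yellow. So H can't be yellow.
That leaves L = orange. Eliminate orange elsewhere: H.
H's domain is down to {grey}, so H = grey.

H=grey, I=red, J=purple, K=yellow, L=orange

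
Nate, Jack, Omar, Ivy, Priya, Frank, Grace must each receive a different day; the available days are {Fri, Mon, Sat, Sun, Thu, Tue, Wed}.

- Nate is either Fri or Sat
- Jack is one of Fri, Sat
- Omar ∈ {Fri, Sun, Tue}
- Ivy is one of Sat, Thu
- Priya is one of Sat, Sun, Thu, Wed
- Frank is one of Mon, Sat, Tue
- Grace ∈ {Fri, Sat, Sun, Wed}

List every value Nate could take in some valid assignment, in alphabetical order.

The 7 variables draw from only 7 values {Fri, Mon, Sat, Sun, Thu, Tue, Wed}, so each is used; only Frank can be Mon, hence Frank = Mon.
The 6 still-open variables draw from only 6 values {Fri, Sat, Sun, Thu, Tue, Wed}, so each is used; only Omar can be Tue, hence Omar = Tue.
Nate and Jack between them cover only {Fri, Sat} — a naked pair. Remove those values from Ivy, Priya, Grace.
Ivy has just one choice, so Ivy = Thu. Strike Thu from Priya.
No further eliminations apply; Nate can still be any of Fri, Sat.

Fri, Sat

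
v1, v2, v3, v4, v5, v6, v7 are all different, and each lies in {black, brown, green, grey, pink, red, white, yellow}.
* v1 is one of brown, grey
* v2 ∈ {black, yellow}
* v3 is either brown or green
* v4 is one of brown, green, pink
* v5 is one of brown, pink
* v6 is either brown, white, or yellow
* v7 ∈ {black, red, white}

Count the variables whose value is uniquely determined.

v3, v4, v5 share exactly the 3 values {brown, green, pink}; by pigeonhole those values go to them, so strike brown, green, pink from v1, v6.
That leaves v1 = grey.
Determined: v1=grey. The other variables each still have more than one consistent value. That makes 1.

1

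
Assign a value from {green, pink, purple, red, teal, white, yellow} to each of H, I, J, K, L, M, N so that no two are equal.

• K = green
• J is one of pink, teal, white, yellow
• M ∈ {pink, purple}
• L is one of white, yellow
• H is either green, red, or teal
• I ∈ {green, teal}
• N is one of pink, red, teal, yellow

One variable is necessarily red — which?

K must be green (only option left). Remove green from H, I.
I's domain is down to {teal}, so I = teal. Remove teal from H, J, N.
So red goes to H.

H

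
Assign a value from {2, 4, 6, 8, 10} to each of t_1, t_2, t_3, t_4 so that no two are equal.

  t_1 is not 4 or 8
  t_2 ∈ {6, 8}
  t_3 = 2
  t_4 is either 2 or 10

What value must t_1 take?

t_3 has just one choice, so t_3 = 2. Strike 2 from t_1, t_4.
t_4 must be 10 (only option left). Remove 10 from t_1.
So t_1 = 6.

6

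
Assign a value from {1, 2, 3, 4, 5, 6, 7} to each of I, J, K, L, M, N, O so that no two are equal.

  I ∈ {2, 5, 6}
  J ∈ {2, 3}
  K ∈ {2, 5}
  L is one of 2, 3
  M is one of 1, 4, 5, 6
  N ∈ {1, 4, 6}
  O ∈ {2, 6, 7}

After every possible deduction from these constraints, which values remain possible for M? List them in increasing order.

1, 4

The 7 variables draw from only 7 values {1, 2, 3, 4, 5, 6, 7}, so each is used; only O can be 7, hence O = 7.
J and L between them cover only {2, 3} — a naked pair. Remove those values from I, K.
K has just one choice, so K = 5. Eliminate 5 elsewhere: I, M.
That leaves I = 6. Eliminate 6 elsewhere: M, N.
No further eliminations apply; M can still be any of 1, 4.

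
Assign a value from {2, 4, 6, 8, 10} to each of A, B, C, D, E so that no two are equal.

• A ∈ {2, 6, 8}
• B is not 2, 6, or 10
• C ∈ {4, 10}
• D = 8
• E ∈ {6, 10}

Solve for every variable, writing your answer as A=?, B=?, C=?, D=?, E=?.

D's domain is down to {8}, so D = 8. Eliminate 8 elsewhere: A, B.
B must be 4 (only option left). Eliminate 4 elsewhere: C.
C's domain is down to {10}, so C = 10. So E can't be 10.
E must be 6 (only option left). Strike 6 from A.
A has just one choice, so A = 2.

A=2, B=4, C=10, D=8, E=6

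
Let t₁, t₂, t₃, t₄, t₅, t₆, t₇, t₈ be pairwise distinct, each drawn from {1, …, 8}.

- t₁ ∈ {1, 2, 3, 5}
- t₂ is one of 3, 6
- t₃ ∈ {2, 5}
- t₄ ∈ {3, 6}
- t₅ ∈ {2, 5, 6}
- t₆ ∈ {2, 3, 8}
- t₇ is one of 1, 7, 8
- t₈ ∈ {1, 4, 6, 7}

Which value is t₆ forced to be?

Among the 8 variables, 4 fits only t₈ (and all 8 values in {1, 2, 3, 4, 5, 6, 7, 8} must be used), so t₈ = 4.
The 7 still-open variables draw from only 7 values {1, 2, 3, 5, 6, 7, 8}, so each is used; only t₇ can be 7, hence t₇ = 7.
The 6 still-open variables draw from only 6 values {1, 2, 3, 5, 6, 8}, so each is used; only t₁ can be 1, hence t₁ = 1.
Among the 5 still-open variables, 8 fits only t₆ (and all 5 values in {2, 3, 5, 6, 8} must be used), so t₆ = 8.

8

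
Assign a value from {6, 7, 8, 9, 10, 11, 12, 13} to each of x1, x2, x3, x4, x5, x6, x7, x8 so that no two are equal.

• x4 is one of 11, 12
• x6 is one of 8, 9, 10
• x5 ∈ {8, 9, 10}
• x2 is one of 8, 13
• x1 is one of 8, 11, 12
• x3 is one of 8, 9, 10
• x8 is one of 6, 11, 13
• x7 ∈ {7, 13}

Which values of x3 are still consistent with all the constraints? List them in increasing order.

The 8 variables draw from only 8 values {6, 7, 8, 9, 10, 11, 12, 13}, so each is used; only x8 can be 6, hence x8 = 6.
Among the 7 still-open variables, 7 fits only x7 (and all 7 values in {7, 8, 9, 10, 11, 12, 13} must be used), so x7 = 7.
Among the 6 still-open variables, 13 fits only x2 (and all 6 values in {8, 9, 10, 11, 12, 13} must be used), so x2 = 13.
The 3 variables x3, x5, x6 are confined to {8, 9, 10}, which locks those values in; drop them from x1.
No further eliminations apply; x3 can still be any of 8, 9, 10.

8, 9, 10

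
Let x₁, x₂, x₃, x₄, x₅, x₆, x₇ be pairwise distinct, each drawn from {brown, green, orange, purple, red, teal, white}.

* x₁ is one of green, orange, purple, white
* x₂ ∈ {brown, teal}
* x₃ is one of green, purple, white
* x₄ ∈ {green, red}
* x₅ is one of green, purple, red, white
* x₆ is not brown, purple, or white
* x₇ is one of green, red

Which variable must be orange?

x₁

The 7 variables together cover exactly {brown, green, orange, purple, red, teal, white} — 7 values for 7 variables — and brown appears only in x₂'s list, so x₂ = brown.
The 6 still-open variables draw from only 6 values {green, orange, purple, red, teal, white}, so each is used; only x₆ can be teal, hence x₆ = teal.
The 5 still-open variables draw from only 5 values {green, orange, purple, red, white}, so each is used; only x₁ can be orange, hence x₁ = orange.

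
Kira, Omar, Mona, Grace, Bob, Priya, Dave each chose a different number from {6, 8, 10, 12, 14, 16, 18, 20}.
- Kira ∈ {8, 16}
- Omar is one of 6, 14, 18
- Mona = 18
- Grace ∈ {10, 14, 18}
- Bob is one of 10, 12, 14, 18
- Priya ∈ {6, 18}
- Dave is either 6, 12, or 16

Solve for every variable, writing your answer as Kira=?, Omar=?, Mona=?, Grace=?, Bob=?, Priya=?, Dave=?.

Mona has just one choice, so Mona = 18. Strike 18 from Omar, Grace, Bob, Priya.
Priya's domain is down to {6}, so Priya = 6. Strike 6 from Omar, Dave.
Omar has just one choice, so Omar = 14. Eliminate 14 elsewhere: Grace, Bob.
Grace's domain is down to {10}, so Grace = 10. Eliminate 10 elsewhere: Bob.
Bob must be 12 (only option left). So Dave can't be 12.
That leaves Dave = 16. Eliminate 16 elsewhere: Kira.
That leaves Kira = 8.

Kira=8, Omar=14, Mona=18, Grace=10, Bob=12, Priya=6, Dave=16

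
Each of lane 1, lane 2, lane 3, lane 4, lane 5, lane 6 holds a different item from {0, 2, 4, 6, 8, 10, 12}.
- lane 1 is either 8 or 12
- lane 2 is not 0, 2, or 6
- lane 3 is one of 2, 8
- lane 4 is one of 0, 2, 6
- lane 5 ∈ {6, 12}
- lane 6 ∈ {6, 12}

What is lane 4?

lane 5 and lane 6 share exactly the 2 values {6, 12}; by pigeonhole those values go to them, so strike 6, 12 from lane 1, lane 2, lane 4.
lane 1 must be 8 (only option left). Remove 8 from lane 2, lane 3.
lane 3 must be 2 (only option left). Strike 2 from lane 4.
So lane 4 = 0.

0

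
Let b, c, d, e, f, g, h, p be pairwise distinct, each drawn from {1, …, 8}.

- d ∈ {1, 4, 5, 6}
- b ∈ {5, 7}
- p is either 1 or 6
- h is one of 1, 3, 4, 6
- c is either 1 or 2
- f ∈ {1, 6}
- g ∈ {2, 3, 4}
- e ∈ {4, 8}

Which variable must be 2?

The 8 variables together cover exactly {1, 2, 3, 4, 5, 6, 7, 8} — 8 values for 8 variables — and 7 appears only in b's list, so b = 7.
The 7 still-open variables draw from only 7 values {1, 2, 3, 4, 5, 6, 8}, so each is used; only d can be 5, hence d = 5.
Among the 6 still-open variables, 8 fits only e (and all 6 values in {1, 2, 3, 4, 6, 8} must be used), so e = 8.
The 2 variables f and p are confined to {1, 6}, which locks those values in; drop them from c, h.
So 2 goes to c.

c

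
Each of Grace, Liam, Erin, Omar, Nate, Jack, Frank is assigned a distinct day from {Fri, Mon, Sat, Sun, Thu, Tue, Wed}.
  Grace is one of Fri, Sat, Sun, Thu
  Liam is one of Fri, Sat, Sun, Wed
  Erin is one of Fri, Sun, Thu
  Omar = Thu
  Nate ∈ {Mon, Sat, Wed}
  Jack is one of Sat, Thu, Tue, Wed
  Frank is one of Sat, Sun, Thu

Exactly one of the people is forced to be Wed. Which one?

Omar's domain is down to {Thu}, so Omar = Thu. Strike Thu from Grace, Erin, Jack, Frank.
The 6 still-open variables together cover exactly {Fri, Mon, Sat, Sun, Tue, Wed} — 6 values for 6 variables — and Mon appears only in Nate's list, so Nate = Mon.
Among the 5 still-open variables, Tue fits only Jack (and all 5 values in {Fri, Sat, Sun, Tue, Wed} must be used), so Jack = Tue.
The 4 still-open variables draw from only 4 values {Fri, Sat, Sun, Wed}, so each is used; only Liam can be Wed, hence Liam = Wed.

Liam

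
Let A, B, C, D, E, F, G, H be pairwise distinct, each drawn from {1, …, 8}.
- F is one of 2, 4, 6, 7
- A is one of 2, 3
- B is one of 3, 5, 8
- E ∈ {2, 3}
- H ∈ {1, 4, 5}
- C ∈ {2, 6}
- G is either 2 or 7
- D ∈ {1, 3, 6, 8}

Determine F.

The 2 variables A and E are confined to {2, 3}, which locks those values in; drop them from B, C, D, F, G.
That leaves C = 6. Remove 6 from D, F.
G's domain is down to {7}, so G = 7. So F can't be 7.
So F = 4.

4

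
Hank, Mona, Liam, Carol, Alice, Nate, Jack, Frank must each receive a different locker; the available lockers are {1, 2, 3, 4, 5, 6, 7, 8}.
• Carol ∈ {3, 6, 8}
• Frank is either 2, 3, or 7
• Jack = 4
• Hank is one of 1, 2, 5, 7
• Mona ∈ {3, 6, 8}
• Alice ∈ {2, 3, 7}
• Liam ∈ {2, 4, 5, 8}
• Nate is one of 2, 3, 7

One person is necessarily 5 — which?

Liam

Jack must be 4 (only option left). Strike 4 from Liam.
Among the 7 still-open variables, 1 fits only Hank (and all 7 values in {1, 2, 3, 5, 6, 7, 8} must be used), so Hank = 1.
The 6 still-open variables together cover exactly {2, 3, 5, 6, 7, 8} — 6 values for 6 variables — and 5 appears only in Liam's list, so Liam = 5.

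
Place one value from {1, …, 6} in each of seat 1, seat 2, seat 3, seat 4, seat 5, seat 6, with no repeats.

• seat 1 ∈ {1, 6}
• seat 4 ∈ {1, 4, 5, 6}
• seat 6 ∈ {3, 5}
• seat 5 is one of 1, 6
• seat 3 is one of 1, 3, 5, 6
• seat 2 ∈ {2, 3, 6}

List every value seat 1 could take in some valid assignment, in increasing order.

1, 6

Among the 6 variables, 2 fits only seat 2 (and all 6 values in {1, 2, 3, 4, 5, 6} must be used), so seat 2 = 2.
The 5 still-open variables draw from only 5 values {1, 3, 4, 5, 6}, so each is used; only seat 4 can be 4, hence seat 4 = 4.
The 2 variables seat 1 and seat 5 are confined to {1, 6}, which locks those values in; drop them from seat 3.
No further eliminations apply; seat 1 can still be any of 1, 6.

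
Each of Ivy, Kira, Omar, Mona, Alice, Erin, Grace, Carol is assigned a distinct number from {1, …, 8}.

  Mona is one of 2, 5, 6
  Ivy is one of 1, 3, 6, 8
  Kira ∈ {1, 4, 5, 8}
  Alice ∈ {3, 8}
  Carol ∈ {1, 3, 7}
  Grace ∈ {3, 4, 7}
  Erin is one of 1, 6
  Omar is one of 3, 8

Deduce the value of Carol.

7

The 8 variables draw from only 8 values {1, 2, 3, 4, 5, 6, 7, 8}, so each is used; only Mona can be 2, hence Mona = 2.
Among the 7 still-open variables, 5 fits only Kira (and all 7 values in {1, 3, 4, 5, 6, 7, 8} must be used), so Kira = 5.
The 6 still-open variables draw from only 6 values {1, 3, 4, 6, 7, 8}, so each is used; only Grace can be 4, hence Grace = 4.
The 5 still-open variables draw from only 5 values {1, 3, 6, 7, 8}, so each is used; only Carol can be 7, hence Carol = 7.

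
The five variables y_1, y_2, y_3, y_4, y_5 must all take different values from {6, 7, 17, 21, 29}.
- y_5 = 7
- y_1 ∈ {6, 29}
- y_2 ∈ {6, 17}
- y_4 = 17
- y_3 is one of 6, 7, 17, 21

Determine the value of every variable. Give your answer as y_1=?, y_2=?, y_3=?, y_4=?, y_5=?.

y_4's domain is down to {17}, so y_4 = 17. Strike 17 from y_2, y_3.
That leaves y_5 = 7. Eliminate 7 elsewhere: y_3.
That leaves y_2 = 6. Strike 6 from y_1, y_3.
y_3's domain is down to {21}, so y_3 = 21.
That leaves y_1 = 29.

y_1=29, y_2=6, y_3=21, y_4=17, y_5=7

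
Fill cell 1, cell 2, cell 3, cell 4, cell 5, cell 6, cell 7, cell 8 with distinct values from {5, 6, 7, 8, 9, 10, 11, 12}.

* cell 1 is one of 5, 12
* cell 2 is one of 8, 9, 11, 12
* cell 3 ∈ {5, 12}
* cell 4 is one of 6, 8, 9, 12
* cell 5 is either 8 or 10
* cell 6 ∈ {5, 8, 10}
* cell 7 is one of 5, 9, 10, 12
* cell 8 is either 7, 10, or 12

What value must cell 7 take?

9

The 8 variables draw from only 8 values {5, 6, 7, 8, 9, 10, 11, 12}, so each is used; only cell 4 can be 6, hence cell 4 = 6.
The 7 still-open variables together cover exactly {5, 7, 8, 9, 10, 11, 12} — 7 values for 7 variables — and 7 appears only in cell 8's list, so cell 8 = 7.
The 6 still-open variables draw from only 6 values {5, 8, 9, 10, 11, 12}, so each is used; only cell 2 can be 11, hence cell 2 = 11.
The 5 still-open variables together cover exactly {5, 8, 9, 10, 12} — 5 values for 5 variables — and 9 appears only in cell 7's list, so cell 7 = 9.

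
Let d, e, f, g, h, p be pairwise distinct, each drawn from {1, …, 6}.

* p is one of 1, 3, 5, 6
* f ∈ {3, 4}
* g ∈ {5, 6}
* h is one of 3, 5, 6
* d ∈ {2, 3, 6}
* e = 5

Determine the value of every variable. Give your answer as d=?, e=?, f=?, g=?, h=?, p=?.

e's domain is down to {5}, so e = 5. Remove 5 from g, h, p.
g's domain is down to {6}, so g = 6. Strike 6 from d, h, p.
h has just one choice, so h = 3. Remove 3 from d, f, p.
That leaves p = 1.
That leaves d = 2.
That leaves f = 4.

d=2, e=5, f=4, g=6, h=3, p=1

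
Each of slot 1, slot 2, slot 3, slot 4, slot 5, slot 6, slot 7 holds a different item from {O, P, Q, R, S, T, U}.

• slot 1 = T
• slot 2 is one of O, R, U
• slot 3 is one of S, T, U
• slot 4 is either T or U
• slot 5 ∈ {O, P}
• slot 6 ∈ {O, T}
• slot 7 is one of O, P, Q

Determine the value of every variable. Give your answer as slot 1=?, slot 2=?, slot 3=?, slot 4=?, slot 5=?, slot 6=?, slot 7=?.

slot 1=T, slot 2=R, slot 3=S, slot 4=U, slot 5=P, slot 6=O, slot 7=Q

slot 1's domain is down to {T}, so slot 1 = T. Eliminate T elsewhere: slot 3, slot 4, slot 6.
That leaves slot 4 = U. Eliminate U elsewhere: slot 2, slot 3.
slot 6's domain is down to {O}, so slot 6 = O. Eliminate O elsewhere: slot 2, slot 5, slot 7.
slot 2 has just one choice, so slot 2 = R.
slot 3 must be S (only option left).
That leaves slot 5 = P. Strike P from slot 7.
That leaves slot 7 = Q.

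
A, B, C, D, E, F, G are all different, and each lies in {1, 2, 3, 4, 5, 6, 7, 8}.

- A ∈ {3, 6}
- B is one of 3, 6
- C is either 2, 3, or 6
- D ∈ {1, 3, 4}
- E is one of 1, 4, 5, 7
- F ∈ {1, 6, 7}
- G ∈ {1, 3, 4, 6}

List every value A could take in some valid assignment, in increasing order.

3, 6

The 7 variables together cover exactly {1, 2, 3, 4, 5, 6, 7} — 7 values for 7 variables — and 2 appears only in C's list, so C = 2.
Among the 6 still-open variables, 5 fits only E (and all 6 values in {1, 3, 4, 5, 6, 7} must be used), so E = 5.
The 5 still-open variables draw from only 5 values {1, 3, 4, 6, 7}, so each is used; only F can be 7, hence F = 7.
The 2 variables A and B are confined to {3, 6}, which locks those values in; drop them from D, G.
No further eliminations apply; A can still be any of 3, 6.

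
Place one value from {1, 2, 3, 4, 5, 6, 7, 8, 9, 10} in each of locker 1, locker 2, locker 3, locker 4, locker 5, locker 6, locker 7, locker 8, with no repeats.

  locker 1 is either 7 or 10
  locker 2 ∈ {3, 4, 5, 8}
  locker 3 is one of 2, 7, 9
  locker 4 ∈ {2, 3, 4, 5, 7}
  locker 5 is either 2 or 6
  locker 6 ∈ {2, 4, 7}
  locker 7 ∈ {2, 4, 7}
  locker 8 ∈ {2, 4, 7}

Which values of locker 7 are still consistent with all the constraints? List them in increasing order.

2, 4, 7

locker 6, locker 7, locker 8 between them cover only {2, 4, 7} — a naked triple. Remove those values from locker 1, locker 2, locker 3, locker 4, locker 5.
That leaves locker 1 = 10.
locker 3 must be 9 (only option left).
locker 5 must be 6 (only option left).
No further eliminations apply; locker 7 can still be any of 2, 4, 7.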